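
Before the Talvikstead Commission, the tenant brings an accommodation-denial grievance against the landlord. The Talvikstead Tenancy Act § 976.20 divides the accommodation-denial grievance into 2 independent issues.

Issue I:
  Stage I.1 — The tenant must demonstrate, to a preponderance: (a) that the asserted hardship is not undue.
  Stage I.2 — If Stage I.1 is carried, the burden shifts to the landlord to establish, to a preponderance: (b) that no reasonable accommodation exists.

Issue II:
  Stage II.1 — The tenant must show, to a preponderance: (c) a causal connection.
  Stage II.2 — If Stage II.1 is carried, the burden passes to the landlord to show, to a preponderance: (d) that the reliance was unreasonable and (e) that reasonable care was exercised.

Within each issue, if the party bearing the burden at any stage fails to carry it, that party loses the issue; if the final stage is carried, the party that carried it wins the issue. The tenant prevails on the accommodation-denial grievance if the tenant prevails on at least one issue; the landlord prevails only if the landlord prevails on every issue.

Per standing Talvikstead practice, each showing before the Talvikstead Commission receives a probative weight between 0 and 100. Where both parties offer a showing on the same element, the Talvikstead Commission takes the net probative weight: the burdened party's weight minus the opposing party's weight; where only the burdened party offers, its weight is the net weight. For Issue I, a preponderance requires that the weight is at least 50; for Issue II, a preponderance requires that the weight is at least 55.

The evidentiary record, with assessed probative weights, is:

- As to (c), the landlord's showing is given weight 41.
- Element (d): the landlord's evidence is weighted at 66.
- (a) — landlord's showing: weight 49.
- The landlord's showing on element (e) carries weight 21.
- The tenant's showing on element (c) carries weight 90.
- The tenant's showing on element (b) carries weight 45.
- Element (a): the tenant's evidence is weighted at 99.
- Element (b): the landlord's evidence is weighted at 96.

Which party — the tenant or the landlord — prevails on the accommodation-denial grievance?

landlord

— Issue I —
Stage I.1 (tenant, a preponderance, weight is at least 50): (a) net 99−49=50 ≥ 50 — meets.
  The tenant carries Stage I.1; the landlord now bears the burden.
Stage I.2 (landlord, a preponderance, weight is at least 50): (b) net 96−45=51 ≥ 50 — meets.
  All elements met at the final stage.
With every stage satisfied, the landlord prevails on this issue.
— Issue II —
At Stage II.1 the tenant must meet a preponderance (weight is at least 55): on (c) the weight is 90 less the opposing 41 gives net 49, < 55, so (c) does not meet the standard.
  Stage II.1 not carried; the tenant fails its burden.
The analysis ends at Stage II.1; the landlord prevails on this issue.
Per-issue: Issue I → landlord; Issue II → landlord. The tenant must prevail on at least one issue; overall, the landlord prevails.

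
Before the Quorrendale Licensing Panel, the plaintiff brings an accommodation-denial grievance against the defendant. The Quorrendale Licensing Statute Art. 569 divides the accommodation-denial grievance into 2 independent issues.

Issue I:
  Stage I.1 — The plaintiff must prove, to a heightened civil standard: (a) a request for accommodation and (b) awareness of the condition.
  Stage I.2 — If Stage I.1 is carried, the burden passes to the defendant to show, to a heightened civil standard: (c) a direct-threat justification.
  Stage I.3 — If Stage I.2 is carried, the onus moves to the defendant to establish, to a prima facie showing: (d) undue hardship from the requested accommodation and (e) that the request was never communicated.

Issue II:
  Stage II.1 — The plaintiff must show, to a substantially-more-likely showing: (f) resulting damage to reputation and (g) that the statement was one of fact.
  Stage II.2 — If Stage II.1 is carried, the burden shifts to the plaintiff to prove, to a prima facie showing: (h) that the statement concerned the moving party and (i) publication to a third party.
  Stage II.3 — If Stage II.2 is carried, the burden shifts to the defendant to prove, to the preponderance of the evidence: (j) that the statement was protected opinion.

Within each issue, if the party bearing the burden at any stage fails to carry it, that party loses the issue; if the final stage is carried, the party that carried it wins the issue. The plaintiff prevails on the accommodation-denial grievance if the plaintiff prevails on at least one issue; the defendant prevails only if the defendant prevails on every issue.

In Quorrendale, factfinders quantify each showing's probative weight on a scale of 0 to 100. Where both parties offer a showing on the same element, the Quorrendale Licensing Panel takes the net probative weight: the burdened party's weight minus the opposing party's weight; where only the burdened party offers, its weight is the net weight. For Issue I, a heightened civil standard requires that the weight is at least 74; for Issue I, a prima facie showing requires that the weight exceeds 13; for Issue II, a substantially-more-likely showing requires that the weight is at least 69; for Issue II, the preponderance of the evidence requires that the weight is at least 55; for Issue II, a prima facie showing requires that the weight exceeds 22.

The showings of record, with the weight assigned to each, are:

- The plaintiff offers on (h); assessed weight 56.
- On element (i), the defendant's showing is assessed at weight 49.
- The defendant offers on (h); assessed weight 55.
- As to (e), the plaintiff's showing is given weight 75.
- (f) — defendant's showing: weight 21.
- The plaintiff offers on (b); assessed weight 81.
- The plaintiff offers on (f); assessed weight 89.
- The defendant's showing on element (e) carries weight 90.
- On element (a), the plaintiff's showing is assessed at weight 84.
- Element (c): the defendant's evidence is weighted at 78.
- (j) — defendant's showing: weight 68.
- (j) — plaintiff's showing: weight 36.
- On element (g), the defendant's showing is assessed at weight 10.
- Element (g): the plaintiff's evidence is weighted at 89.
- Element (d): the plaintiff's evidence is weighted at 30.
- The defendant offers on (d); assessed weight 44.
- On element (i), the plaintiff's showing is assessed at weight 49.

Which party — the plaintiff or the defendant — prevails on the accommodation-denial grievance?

— Issue I —
Stage I.1 — burden on plaintiff; standard: a heightened civil standard (weight is at least 74).
    (a): 84 ≥ 74 [met]
    (b): 81 ≥ 74 [met]
  Stage I.1 is satisfied; the onus moves to the defendant.
Stage I.2 — burden on defendant; standard: a heightened civil standard (weight is at least 74).
    (c): 78 ≥ 74 [met]
  All elements met. The defendant retains the burden for Stage I.3.
Stage I.3 — burden on defendant; standard: a prima facie showing (weight exceeds 13).
    (d): 44 − 30 = 14 > 13 [met]
    (e): 90 − 75 = 15 > 13 [met]
  The defendant carries the last stage.
Every stage carried; the defendant prevails on this issue.
— Issue II —
At Stage II.1 the plaintiff must meet a substantially-more-likely showing (weight is at least 69): on (f) the weight is 89 less the opposing 21 gives net 68, < 69, so (f) does not meet the standard; on (g) the weight is 89 less the opposing 10 gives net 79, which does reach 69, so (g) meets the standard.
  The plaintiff does not carry Stage II.1.
The analysis ends at Stage II.1; the defendant prevails on this issue.
Per-issue: Issue I → defendant; Issue II → defendant. The plaintiff must prevail on at least one issue; overall, the defendant prevails.

defendant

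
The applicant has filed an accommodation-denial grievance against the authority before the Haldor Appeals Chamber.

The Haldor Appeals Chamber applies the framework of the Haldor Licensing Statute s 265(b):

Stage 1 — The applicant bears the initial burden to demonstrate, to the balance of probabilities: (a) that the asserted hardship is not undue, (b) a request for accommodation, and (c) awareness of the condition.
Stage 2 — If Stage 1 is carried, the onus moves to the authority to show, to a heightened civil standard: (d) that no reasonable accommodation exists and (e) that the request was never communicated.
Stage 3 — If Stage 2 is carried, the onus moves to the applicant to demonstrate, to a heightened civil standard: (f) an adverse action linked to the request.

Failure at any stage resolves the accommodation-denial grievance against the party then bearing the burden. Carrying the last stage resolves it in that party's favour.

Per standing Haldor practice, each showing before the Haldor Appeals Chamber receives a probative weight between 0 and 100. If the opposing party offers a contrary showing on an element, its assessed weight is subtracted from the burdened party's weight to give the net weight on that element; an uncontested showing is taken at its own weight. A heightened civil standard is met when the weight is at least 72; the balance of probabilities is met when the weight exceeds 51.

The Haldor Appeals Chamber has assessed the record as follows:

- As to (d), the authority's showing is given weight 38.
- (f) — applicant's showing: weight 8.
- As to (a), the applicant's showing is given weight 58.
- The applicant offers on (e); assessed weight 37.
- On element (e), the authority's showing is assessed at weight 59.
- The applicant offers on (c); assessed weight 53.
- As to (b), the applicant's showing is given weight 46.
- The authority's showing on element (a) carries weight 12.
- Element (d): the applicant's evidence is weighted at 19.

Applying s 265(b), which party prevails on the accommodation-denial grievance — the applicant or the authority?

authority

Stage 1 — burden on applicant; standard: the balance of probabilities (weight exceeds 51).
    (a): 58 − 12 = 46 ≤ 51 [not met]
    (b): 46 ≤ 51 [not met]
    (c): 53 > 51 [met]
  The applicant does not carry Stage 1.
The analysis ends at Stage 1; the authority prevails.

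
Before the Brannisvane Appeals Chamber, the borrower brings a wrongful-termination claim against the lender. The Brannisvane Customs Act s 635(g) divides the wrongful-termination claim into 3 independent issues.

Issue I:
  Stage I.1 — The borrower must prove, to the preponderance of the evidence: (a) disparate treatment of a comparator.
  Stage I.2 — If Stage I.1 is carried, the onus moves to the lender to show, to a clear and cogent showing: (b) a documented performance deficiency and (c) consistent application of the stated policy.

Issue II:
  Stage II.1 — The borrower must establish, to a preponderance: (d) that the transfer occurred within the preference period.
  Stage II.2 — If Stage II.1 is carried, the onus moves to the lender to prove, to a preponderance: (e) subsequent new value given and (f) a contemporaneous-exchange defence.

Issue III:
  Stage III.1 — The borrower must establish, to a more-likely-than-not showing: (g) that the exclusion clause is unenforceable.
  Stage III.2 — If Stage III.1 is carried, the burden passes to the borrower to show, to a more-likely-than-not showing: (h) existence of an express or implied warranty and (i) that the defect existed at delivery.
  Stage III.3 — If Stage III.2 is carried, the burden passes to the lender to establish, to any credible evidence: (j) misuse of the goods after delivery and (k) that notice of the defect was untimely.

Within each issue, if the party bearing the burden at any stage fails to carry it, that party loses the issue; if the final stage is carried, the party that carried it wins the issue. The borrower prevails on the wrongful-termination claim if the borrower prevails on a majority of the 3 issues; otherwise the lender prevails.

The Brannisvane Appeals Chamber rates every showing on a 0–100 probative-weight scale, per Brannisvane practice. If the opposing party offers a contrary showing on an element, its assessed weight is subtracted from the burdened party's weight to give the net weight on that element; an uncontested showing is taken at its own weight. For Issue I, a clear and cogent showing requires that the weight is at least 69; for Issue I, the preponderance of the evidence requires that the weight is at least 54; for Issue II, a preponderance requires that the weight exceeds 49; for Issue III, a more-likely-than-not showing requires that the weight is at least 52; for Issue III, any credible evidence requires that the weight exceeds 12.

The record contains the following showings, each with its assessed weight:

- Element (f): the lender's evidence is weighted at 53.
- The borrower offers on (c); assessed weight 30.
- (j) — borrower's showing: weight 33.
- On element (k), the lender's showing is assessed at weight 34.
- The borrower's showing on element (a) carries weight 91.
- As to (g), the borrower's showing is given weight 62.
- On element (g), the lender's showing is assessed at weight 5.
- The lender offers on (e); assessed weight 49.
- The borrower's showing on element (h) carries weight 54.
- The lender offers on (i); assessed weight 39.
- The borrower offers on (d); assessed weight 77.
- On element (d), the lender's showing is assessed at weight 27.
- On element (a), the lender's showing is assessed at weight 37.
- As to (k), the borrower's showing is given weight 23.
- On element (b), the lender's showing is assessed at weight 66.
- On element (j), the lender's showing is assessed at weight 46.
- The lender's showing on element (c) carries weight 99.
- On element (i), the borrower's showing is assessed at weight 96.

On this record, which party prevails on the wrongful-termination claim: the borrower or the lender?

— Issue I —
Stage I.1 (borrower, the preponderance of the evidence, weight is at least 54): (a) net 91−37=54 ≥ 54 — meets.
  Stage I.1 is satisfied; the onus moves to the lender.
Stage I.2 (lender, a clear and cogent showing, weight is at least 69): (b) 66 < 69 — fails; (c) net 99−30=69 ≥ 69 — meets.
  Stage I.2 not carried; the lender fails its burden.
So the borrower prevails on this issue.
— Issue II —
Stage II.1 (borrower, a preponderance, weight exceeds 49): (d) net 77−27=50 > 49 — meets.
  Stage II.1 is satisfied; the onus moves to the lender.
Stage II.2 (lender, a preponderance, weight exceeds 49): (e) 49 ≤ 49 — fails; (f) 53 > 49 — meets.
  Not every element is met, so the lender fails to carry Stage II.2.
The analysis ends at Stage II.2; the borrower prevails on this issue.
— Issue III —
Stage III.1 — burden on borrower; standard: a more-likely-than-not showing (weight is at least 52).
    (g): 62 − 5 = 57 ≥ 52 [met]
  Stage III.1 is satisfied; the borrower continues to bear the burden.
Stage III.2 — burden on borrower; standard: a more-likely-than-not showing (weight is at least 52).
    (h): 54 ≥ 52 [met]
    (i): 96 − 39 = 57 ≥ 52 [met]
  Stage III.2 is satisfied; the onus moves to the lender.
Stage III.3 — burden on lender; standard: any credible evidence (weight exceeds 12).
    (j): 46 − 33 = 13 > 12 [met]
    (k): 34 − 23 = 11 ≤ 12 [not met]
  Not every element is met, so the lender fails to carry Stage III.3.
The borrower prevails on this issue.
Per-issue: Issue I → borrower; Issue II → borrower; Issue III → borrower. The borrower must prevail on a majority of issues; overall, the borrower prevails.

borrower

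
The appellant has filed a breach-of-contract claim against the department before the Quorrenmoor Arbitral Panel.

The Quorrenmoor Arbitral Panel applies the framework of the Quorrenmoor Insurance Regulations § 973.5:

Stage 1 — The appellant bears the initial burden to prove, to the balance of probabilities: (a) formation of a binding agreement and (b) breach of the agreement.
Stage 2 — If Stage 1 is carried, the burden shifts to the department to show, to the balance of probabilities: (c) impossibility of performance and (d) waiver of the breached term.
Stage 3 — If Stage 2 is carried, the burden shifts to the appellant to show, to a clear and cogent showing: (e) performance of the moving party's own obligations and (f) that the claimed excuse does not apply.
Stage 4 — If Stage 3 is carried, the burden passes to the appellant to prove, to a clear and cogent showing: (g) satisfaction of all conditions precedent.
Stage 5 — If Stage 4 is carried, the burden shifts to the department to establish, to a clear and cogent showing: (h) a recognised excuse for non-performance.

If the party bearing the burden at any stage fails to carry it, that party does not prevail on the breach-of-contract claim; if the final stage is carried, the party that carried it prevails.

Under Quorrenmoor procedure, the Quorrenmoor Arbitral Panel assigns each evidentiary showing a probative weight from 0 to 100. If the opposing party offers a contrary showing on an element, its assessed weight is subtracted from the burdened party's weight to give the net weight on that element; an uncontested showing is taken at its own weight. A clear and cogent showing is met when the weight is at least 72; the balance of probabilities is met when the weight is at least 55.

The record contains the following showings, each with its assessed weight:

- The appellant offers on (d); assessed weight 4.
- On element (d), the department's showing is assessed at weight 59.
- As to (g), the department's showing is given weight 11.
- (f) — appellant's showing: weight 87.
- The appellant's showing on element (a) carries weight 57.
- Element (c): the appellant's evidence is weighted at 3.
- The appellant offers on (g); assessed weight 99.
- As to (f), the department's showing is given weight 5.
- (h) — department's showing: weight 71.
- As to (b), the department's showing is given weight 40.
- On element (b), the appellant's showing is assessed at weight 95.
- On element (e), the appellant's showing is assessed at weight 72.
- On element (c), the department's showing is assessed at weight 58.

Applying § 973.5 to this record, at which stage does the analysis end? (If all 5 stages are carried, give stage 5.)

stage 5

At Stage 1 the appellant must meet the balance of probabilities (weight is at least 55): on (a) the weight is 57, ≥ 55, so (a) meets the standard; on (b) the weight is 95 less the opposing 40 gives net 55, which does reach 55, so (b) meets the standard.
  The appellant carries Stage 1; the department now bears the burden.
At Stage 2 the department must meet the balance of probabilities (weight is at least 55): on (c) the weight is 58 less the opposing 3 gives net 55, which does reach 55, so (c) meets the standard; on (d) the weight is 59 less the opposing 4 gives net 55, ≥ 55, so (d) meets the standard.
  Stage 2 carried; the burden shifts to the appellant.
At Stage 3 the appellant must meet a clear and cogent showing (weight is at least 72): on (e) the weight is 72, which does reach 72, so (e) meets the standard; on (f) the weight is 87 less the opposing 5 gives net 82, ≥ 72, so (f) meets the standard.
  All elements met. The appellant retains the burden for Stage 4.
At Stage 4 the appellant must meet a clear and cogent showing (weight is at least 72): on (g) the weight is 99 less the opposing 11 gives net 88, ≥ 72, so (g) meets the standard.
  All elements met. The burden passes to the department.
At Stage 5 the department must meet a clear and cogent showing (weight is at least 72): on (h) the weight is 71, < 72, so (h) does not meet the standard.
  Not every element is met, so the department fails to carry Stage 5.
So the appellant prevails.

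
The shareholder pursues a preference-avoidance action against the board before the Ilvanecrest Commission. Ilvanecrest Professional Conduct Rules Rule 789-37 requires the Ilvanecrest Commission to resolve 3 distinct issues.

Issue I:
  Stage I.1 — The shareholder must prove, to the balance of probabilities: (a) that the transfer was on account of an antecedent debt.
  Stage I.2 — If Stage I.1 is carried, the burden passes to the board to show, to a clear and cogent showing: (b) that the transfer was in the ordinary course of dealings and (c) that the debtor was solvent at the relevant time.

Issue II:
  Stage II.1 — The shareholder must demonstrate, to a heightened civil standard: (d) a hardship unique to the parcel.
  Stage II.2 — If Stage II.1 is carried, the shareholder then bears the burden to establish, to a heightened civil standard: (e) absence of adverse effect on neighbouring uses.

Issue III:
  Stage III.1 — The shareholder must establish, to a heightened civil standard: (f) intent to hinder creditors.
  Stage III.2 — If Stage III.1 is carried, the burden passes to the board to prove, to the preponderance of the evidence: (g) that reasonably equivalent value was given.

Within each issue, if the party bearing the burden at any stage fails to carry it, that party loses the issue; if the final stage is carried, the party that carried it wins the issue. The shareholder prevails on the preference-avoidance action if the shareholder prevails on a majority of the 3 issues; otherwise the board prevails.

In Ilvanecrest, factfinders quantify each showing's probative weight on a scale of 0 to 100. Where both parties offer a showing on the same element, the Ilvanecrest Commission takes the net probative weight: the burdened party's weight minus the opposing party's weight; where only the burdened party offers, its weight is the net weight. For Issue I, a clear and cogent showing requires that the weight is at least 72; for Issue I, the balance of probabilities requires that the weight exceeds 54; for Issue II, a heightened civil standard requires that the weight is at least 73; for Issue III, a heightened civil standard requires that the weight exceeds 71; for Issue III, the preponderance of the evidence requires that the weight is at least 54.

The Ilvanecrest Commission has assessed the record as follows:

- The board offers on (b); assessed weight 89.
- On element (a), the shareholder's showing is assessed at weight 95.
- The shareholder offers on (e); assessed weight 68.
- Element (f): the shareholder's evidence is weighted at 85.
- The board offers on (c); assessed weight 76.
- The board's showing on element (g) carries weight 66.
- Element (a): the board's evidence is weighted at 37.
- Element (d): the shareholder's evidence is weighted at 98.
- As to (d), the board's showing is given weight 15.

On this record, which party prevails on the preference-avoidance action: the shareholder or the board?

board

— Issue I —
Stage I.1 (shareholder, the balance of probabilities, weight exceeds 54): (a) net 95−37=58 > 54 — meets.
  All elements met. The burden passes to the board.
Stage I.2 (board, a clear and cogent showing, weight is at least 72): (b) 89 ≥ 72 — meets; (c) 76 ≥ 72 — meets.
  Stage I.2 carried; the final stage is satisfied.
All stages carried — the board prevails on this issue.
— Issue II —
Stage II.1 — burden on shareholder; standard: a heightened civil standard (weight is at least 73).
    (d): 98 − 15 = 83 ≥ 73 [met]
  Stage II.1 carried; the burden remains with the shareholder.
Stage II.2 — burden on shareholder; standard: a heightened civil standard (weight is at least 73).
    (e): 68 < 73 [not met]
  The shareholder does not carry Stage II.2.
The analysis ends at Stage II.2; the board prevails on this issue.
— Issue III —
At Stage III.1 the shareholder must meet a heightened civil standard (weight exceeds 71): on (f) the weight is 85, > 71, so (f) meets the standard.
  All elements met. The burden passes to the board.
At Stage III.2 the board must meet the preponderance of the evidence (weight is at least 54): on (g) the weight is 66, ≥ 54, so (g) meets the standard.
  Stage III.2 carried; the final stage is satisfied.
Every stage carried; the board prevails on this issue.
Per-issue: Issue I → board; Issue II → board; Issue III → board. The shareholder must prevail on a majority of issues; overall, the board prevails.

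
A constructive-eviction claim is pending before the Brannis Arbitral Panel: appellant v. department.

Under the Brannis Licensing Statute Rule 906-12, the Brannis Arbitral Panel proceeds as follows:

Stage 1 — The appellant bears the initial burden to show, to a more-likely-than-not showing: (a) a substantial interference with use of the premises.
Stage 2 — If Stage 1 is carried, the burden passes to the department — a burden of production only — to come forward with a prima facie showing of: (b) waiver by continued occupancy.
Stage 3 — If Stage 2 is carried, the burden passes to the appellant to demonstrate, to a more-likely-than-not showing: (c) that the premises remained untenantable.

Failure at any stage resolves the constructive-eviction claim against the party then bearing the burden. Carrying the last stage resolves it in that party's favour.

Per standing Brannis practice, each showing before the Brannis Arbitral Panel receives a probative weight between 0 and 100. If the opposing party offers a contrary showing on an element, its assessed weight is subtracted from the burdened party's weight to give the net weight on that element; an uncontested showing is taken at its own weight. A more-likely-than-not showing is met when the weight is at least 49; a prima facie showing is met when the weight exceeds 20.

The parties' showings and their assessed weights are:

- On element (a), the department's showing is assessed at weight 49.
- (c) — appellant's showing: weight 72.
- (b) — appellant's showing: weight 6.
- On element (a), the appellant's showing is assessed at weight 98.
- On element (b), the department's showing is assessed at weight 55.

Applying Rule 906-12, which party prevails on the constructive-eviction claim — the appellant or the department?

appellant

At Stage 1 the appellant must meet a more-likely-than-not showing (weight is at least 49): on (a) the weight is 98 less the opposing 49 gives net 49, which does reach 49, so (a) meets the standard.
  Stage 1 is satisfied; the onus moves to the department.
At Stage 2 the department must meet a prima facie showing (weight exceeds 20): on (b) the weight is 55 less the opposing 6 gives net 49, > 20, so (b) meets the standard.
  The department carries Stage 2; the appellant now bears the burden.
At Stage 3 the appellant must meet a more-likely-than-not showing (weight is at least 49): on (c) the weight is 72, which does reach 49, so (c) meets the standard.
  The appellant carries the last stage.
Every stage carried; the appellant prevails.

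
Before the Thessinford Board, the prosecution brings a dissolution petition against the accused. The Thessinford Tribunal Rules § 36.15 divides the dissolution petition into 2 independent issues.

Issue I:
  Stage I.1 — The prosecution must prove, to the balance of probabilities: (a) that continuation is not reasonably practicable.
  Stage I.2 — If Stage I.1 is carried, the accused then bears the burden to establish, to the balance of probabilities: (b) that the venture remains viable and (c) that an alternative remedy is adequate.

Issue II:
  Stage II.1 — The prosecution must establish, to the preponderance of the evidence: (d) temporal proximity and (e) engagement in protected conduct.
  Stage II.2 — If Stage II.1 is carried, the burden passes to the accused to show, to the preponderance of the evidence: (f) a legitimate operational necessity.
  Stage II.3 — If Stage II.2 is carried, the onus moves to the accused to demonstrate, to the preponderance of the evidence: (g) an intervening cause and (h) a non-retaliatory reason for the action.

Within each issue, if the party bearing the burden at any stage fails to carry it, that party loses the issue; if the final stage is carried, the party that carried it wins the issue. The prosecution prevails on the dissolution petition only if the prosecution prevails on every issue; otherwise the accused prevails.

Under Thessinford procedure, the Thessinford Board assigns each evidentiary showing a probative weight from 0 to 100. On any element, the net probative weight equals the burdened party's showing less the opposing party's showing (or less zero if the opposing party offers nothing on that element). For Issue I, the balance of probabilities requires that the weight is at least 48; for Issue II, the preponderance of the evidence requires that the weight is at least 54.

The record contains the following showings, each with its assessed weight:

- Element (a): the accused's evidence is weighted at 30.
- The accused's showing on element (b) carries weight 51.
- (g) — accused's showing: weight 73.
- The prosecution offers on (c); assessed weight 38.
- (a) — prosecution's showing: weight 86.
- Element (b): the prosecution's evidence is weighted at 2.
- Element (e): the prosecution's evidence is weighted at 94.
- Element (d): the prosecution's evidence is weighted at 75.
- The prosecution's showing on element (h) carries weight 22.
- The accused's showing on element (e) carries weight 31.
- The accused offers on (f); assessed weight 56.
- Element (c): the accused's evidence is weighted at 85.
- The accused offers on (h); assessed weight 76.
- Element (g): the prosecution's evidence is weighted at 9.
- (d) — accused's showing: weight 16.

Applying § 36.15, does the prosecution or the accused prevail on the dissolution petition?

accused

— Issue I —
Stage I.1 — burden on prosecution; standard: the balance of probabilities (weight is at least 48).
    (a): 86 − 30 = 56 ≥ 48 [met]
  Stage I.1 is satisfied; the onus moves to the accused.
Stage I.2 — burden on accused; standard: the balance of probabilities (weight is at least 48).
    (b): 51 − 2 = 49 ≥ 48 [met]
    (c): 85 − 38 = 47 < 48 [not met]
  Not every element is met, so the accused fails to carry Stage I.2.
The prosecution prevails on this issue.
— Issue II —
Stage II.1 — burden on prosecution; standard: the preponderance of the evidence (weight is at least 54).
    (d): 75 − 16 = 59 ≥ 54 [met]
    (e): 94 − 31 = 63 ≥ 54 [met]
  Stage II.1 is satisfied; the onus moves to the accused.
Stage II.2 — burden on accused; standard: the preponderance of the evidence (weight is at least 54).
    (f): 56 ≥ 54 [met]
  All elements met. The accused retains the burden for Stage II.3.
Stage II.3 — burden on accused; standard: the preponderance of the evidence (weight is at least 54).
    (g): 73 − 9 = 64 ≥ 54 [met]
    (h): 76 − 22 = 54 ≥ 54 [met]
  All elements met at the final stage.
Every stage carried; the accused prevails on this issue.
Per-issue: Issue I → prosecution; Issue II → accused. The prosecution must prevail on every issue; overall, the accused prevails.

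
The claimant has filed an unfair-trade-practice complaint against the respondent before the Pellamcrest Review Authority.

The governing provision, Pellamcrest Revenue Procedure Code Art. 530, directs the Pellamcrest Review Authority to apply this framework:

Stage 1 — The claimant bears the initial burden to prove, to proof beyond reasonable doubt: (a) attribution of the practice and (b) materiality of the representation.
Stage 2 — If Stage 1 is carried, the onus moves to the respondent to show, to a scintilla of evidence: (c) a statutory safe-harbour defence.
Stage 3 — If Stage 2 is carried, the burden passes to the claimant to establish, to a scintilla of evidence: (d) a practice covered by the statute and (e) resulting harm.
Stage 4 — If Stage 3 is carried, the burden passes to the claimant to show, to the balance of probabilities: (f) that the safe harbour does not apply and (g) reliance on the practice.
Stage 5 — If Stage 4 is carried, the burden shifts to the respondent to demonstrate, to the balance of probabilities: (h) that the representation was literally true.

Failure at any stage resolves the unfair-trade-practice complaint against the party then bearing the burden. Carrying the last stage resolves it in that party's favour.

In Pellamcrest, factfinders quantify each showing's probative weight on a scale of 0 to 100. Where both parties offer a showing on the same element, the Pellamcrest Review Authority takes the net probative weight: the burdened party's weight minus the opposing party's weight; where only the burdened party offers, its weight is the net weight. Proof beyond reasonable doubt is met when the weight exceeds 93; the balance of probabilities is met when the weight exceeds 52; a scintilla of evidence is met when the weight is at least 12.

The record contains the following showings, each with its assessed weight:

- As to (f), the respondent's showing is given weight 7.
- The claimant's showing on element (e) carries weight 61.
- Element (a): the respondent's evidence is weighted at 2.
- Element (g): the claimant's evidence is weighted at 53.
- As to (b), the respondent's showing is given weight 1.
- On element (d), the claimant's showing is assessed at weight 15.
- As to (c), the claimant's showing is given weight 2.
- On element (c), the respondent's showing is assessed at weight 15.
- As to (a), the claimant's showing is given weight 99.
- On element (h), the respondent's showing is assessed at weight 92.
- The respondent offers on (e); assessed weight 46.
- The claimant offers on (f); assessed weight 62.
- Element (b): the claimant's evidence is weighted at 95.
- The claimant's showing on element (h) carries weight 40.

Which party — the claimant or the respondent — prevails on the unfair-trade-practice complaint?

Stage 1 — burden on claimant; standard: proof beyond reasonable doubt (weight exceeds 93).
    (a): 99 − 2 = 97 > 93 [met]
    (b): 95 − 1 = 94 > 93 [met]
  Stage 1 carried; the burden shifts to the respondent.
Stage 2 — burden on respondent; standard: a scintilla of evidence (weight is at least 12).
    (c): 15 − 2 = 13 ≥ 12 [met]
  Stage 2 carried; the burden shifts to the claimant.
Stage 3 — burden on claimant; standard: a scintilla of evidence (weight is at least 12).
    (d): 15 ≥ 12 [met]
    (e): 61 − 46 = 15 ≥ 12 [met]
  Stage 3 carried; the burden remains with the claimant.
Stage 4 — burden on claimant; standard: the balance of probabilities (weight exceeds 52).
    (f): 62 − 7 = 55 > 52 [met]
    (g): 53 > 52 [met]
  Stage 4 is satisfied; the onus moves to the respondent.
Stage 5 — burden on respondent; standard: the balance of probabilities (weight exceeds 52).
    (h): 92 − 40 = 52 ≤ 52 [not met]
  Not every element is met, so the respondent fails to carry Stage 5.
The claimant prevails.

claimant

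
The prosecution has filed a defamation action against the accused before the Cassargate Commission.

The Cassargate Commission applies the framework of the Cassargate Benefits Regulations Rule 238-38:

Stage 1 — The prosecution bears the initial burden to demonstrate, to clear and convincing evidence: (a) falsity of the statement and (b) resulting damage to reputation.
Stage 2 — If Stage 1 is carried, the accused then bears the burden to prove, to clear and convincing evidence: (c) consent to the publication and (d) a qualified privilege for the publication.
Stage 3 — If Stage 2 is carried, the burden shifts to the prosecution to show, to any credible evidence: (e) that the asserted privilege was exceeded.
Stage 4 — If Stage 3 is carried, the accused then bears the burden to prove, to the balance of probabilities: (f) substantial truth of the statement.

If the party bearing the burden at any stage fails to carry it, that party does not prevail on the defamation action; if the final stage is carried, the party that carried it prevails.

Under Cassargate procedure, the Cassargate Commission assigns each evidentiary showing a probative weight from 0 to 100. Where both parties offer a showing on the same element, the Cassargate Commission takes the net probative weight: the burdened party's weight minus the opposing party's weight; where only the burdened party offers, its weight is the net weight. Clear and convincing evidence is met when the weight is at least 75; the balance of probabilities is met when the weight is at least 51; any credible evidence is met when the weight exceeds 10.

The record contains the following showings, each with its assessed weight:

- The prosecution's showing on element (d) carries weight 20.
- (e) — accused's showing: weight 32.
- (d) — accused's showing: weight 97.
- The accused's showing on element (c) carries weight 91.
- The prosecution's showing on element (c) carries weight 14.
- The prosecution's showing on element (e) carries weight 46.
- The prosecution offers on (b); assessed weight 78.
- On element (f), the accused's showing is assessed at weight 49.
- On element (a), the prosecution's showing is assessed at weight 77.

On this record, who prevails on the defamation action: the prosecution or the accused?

Stage 1 (prosecution, clear and convincing evidence, weight is at least 75): (a) 77 ≥ 75 — meets; (b) 78 ≥ 75 — meets.
  All elements met. The burden passes to the accused.
Stage 2 (accused, clear and convincing evidence, weight is at least 75): (c) net 91−14=77 ≥ 75 — meets; (d) net 97−20=77 ≥ 75 — meets.
  Stage 2 is satisfied; the onus moves to the prosecution.
Stage 3 (prosecution, any credible evidence, weight exceeds 10): (e) net 46−32=14 > 10 — meets.
  Stage 3 is satisfied; the onus moves to the accused.
Stage 4 (accused, the balance of probabilities, weight is at least 51): (f) 49 < 51 — fails.
  Stage 4 not carried; the accused fails its burden.
So the prosecution prevails.

prosecution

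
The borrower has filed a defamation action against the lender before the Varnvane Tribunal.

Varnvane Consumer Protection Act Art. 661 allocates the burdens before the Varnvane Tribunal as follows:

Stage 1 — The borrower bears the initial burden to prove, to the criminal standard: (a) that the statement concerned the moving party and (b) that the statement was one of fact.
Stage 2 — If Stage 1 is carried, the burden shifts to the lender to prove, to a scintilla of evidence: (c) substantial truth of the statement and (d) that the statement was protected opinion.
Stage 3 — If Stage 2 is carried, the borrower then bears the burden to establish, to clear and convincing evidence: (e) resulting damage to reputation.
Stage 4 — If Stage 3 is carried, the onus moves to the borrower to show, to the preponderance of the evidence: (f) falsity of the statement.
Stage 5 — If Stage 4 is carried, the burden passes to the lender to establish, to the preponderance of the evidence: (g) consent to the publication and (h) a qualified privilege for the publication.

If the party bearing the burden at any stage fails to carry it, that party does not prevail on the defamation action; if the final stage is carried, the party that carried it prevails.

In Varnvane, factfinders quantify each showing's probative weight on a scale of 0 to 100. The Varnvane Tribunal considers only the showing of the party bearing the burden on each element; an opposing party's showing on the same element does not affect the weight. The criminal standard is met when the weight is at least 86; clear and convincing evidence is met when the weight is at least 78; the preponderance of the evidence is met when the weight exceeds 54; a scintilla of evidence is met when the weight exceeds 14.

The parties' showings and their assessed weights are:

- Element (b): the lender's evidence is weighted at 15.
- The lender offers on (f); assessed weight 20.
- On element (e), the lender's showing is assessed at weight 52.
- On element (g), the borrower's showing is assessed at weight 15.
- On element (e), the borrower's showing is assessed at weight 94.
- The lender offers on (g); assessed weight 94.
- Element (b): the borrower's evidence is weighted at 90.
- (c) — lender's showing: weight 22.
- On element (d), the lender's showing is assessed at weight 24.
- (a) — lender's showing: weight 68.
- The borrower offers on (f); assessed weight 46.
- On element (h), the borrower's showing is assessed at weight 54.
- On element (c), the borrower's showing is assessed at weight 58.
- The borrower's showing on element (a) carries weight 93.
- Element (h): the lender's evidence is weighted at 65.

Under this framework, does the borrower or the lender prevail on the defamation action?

lender

Stage 1 — burden on borrower; standard: the criminal standard (weight is at least 86).
    (a): 93 (lender's 68 disregarded) ≥ 86 [met]
    (b): 90 (lender's 15 disregarded) ≥ 86 [met]
  The borrower carries Stage 1; the lender now bears the burden.
Stage 2 — burden on lender; standard: a scintilla of evidence (weight exceeds 14).
    (c): 22 (borrower's 58 disregarded) > 14 [met]
    (d): 24 > 14 [met]
  Stage 2 carried; the burden shifts to the borrower.
Stage 3 — burden on borrower; standard: clear and convincing evidence (weight is at least 78).
    (e): 94 (lender's 52 disregarded) ≥ 78 [met]
  Stage 3 is satisfied; the borrower continues to bear the burden.
Stage 4 — burden on borrower; standard: the preponderance of the evidence (weight exceeds 54).
    (f): 46 (lender's 20 disregarded) ≤ 54 [not met]
  Stage 4 not carried; the borrower fails its burden.
The analysis ends at Stage 4; the lender prevails.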